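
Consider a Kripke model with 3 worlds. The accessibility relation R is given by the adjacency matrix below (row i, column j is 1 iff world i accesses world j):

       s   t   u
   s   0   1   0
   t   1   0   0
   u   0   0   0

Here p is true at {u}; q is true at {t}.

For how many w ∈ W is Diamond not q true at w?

1

s: successors {t}; not q there: t:F. ✗
t: successors {s}; not q there: s:T. ✓
u: no successors, so Diamond not q fails. ✗
Satisfying worlds: {t}.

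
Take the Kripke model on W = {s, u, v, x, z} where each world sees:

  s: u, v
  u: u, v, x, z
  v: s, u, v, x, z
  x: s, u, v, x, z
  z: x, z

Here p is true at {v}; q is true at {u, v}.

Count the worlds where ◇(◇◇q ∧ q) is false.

1

s: successors {u, v}; ◇◇q ∧ q there: u:T, v:T. ✓
u: successors {u, v, x, z}; ◇◇q ∧ q there: u:T, v:T, x:F, z:F. ✓
v: successors {s, u, v, x, z}; ◇◇q ∧ q there: s:F, u:T, v:T, x:F, z:F. ✓
x: successors {s, u, v, x, z}; ◇◇q ∧ q there: s:F, u:T, v:T, x:F, z:F. ✓
z: successors {x, z}; ◇◇q ∧ q there: x:F, z:F. ✗
Satisfying worlds: {s, u, v, x}.
So ◇(◇◇q ∧ q) fails at the other 1 world.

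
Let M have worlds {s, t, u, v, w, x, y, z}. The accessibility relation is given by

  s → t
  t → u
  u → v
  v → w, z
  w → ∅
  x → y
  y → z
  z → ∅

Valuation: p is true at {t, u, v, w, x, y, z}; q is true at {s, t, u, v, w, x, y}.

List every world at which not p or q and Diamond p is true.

{s, t, u, v, x, y}

s: not p is T, q and Diamond p is T. ✓
t: not p is F, q and Diamond p is T. ✓
u: not p is F, q and Diamond p is T. ✓
v: not p is F, q and Diamond p is T. ✓
w: not p is F, q and Diamond p is F. ✗
x: not p is F, q and Diamond p is T. ✓
y: not p is F, q and Diamond p is T. ✓
z: not p is F, q and Diamond p is F. ✗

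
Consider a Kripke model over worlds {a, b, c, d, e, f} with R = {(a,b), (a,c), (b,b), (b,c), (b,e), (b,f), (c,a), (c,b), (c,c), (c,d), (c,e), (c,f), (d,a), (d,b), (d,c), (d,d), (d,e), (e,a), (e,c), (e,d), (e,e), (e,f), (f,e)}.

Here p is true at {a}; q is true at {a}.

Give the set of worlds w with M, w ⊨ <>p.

a: successors {b, c}; p there: b:F, c:F. ✗
b: successors {b, c, e, f}; p there: b:F, c:F, e:F, f:F. ✗
c: successors {a, b, c, d, e, f}; p there: a:T, b:F, c:F, d:F, e:F, f:F. ✓
d: successors {a, b, c, d, e}; p there: a:T, b:F, c:F, d:F, e:F. ✓
e: successors {a, c, d, e, f}; p there: a:T, c:F, d:F, e:F, f:F. ✓
f: successors {e}; p there: e:F. ✗

{c, d, e}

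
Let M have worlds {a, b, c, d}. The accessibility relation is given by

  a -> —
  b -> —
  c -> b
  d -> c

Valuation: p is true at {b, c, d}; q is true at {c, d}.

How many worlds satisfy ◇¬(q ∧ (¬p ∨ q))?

1

a: no successors, so ◇¬(q ∧ (¬p ∨ q)) fails. ✗
b: no successors, so ◇¬(q ∧ (¬p ∨ q)) fails. ✗
c: successors {b}; ¬(q ∧ (¬p ∨ q)) there: b:T. ✓
d: successors {c}; ¬(q ∧ (¬p ∨ q)) there: c:F. ✗
Satisfying worlds: {c}.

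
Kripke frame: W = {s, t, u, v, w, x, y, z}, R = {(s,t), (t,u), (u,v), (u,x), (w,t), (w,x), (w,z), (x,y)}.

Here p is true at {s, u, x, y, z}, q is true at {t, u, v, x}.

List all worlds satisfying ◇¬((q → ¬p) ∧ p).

s: successors {t}; ¬((q → ¬p) ∧ p) there: t:T. ✓
t: successors {u}; ¬((q → ¬p) ∧ p) there: u:T. ✓
u: successors {v, x}; ¬((q → ¬p) ∧ p) there: v:T, x:T. ✓
v: no successors, so ◇¬((q → ¬p) ∧ p) fails. ✗
w: successors {t, x, z}; ¬((q → ¬p) ∧ p) there: t:T, x:T, z:F. ✓
x: successors {y}; ¬((q → ¬p) ∧ p) there: y:F. ✗
y: no successors, so ◇¬((q → ¬p) ∧ p) fails. ✗
z: no successors, so ◇¬((q → ¬p) ∧ p) fails. ✗

{s, t, u, w}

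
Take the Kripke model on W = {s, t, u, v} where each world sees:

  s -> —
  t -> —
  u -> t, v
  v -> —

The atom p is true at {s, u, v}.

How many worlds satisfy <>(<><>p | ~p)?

s: no successors, so <>(<><>p | ~p) fails. ✗
t: no successors, so <>(<><>p | ~p) fails. ✗
u: successors {t, v}; <><>p | ~p there: t:T, v:F. ✓
v: no successors, so <>(<><>p | ~p) fails. ✗
Satisfying worlds: {u}.

1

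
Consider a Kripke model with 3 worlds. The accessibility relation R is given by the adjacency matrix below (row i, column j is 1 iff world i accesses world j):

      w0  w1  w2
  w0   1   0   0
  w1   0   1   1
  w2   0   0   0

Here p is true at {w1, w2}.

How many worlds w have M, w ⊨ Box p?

w0: successors {w0}; p there: w0:F. ✗
w1: successors {w1, w2}; p there: w1:T, w2:T. ✓
w2: no successors, so Box p holds vacuously. ✓
Satisfying worlds: {w1, w2}.

2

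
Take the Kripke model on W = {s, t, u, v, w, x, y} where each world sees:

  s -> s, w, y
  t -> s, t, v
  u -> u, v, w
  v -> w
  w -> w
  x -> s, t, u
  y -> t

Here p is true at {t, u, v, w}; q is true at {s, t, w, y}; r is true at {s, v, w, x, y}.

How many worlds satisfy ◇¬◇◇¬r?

5

s: successors {s, w, y}; ¬◇◇¬r there: s:F, w:T, y:F. ✓
t: successors {s, t, v}; ¬◇◇¬r there: s:F, t:F, v:T. ✓
u: successors {u, v, w}; ¬◇◇¬r there: u:F, v:T, w:T. ✓
v: successors {w}; ¬◇◇¬r there: w:T. ✓
w: successors {w}; ¬◇◇¬r there: w:T. ✓
x: successors {s, t, u}; ¬◇◇¬r there: s:F, t:F, u:F. ✗
y: successors {t}; ¬◇◇¬r there: t:F. ✗
Satisfying worlds: {s, t, u, v, w}.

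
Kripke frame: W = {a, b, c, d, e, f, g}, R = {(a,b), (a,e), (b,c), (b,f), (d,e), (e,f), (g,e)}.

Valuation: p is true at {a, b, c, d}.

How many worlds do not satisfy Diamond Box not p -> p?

a: Diamond Box not p is T, p is T. ✓
b: Diamond Box not p is T, p is T. ✓
c: Diamond Box not p is F, p is T. ✓
d: Diamond Box not p is T, p is T. ✓
e: Diamond Box not p is T, p is F. ✗
f: Diamond Box not p is F, p is F. ✓
g: Diamond Box not p is T, p is F. ✗
Satisfying worlds: {a, b, c, d, f}.
So Diamond Box not p -> p fails at the other 2 worlds.

2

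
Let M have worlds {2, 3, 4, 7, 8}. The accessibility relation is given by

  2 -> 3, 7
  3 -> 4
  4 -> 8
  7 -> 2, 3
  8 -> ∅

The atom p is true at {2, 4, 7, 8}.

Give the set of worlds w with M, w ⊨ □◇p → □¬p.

2: □◇p is T, □¬p is F. ✗
3: □◇p is T, □¬p is F. ✗
4: □◇p is F, □¬p is F. ✓
7: □◇p is T, □¬p is F. ✗
8: □◇p is T, □¬p is T. ✓

{4, 8}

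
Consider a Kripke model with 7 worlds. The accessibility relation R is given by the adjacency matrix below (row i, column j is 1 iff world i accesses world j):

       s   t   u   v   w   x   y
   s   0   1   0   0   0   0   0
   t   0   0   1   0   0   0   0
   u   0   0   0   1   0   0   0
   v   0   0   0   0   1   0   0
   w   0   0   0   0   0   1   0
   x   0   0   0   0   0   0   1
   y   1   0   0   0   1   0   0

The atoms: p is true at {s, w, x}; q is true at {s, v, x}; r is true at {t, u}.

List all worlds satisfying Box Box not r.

{t, u, v, w, x}

s: successors {t}; Box not r there: t:F. ✗
t: successors {u}; Box not r there: u:T. ✓
u: successors {v}; Box not r there: v:T. ✓
v: successors {w}; Box not r there: w:T. ✓
w: successors {x}; Box not r there: x:T. ✓
x: successors {y}; Box not r there: y:T. ✓
y: successors {s, w}; Box not r there: s:F, w:T. ✗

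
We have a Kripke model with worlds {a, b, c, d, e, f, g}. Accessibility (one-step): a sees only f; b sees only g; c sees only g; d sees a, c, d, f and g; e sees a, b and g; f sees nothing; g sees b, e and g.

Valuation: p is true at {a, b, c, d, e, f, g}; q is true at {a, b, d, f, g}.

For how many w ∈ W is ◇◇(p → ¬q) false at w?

2

a: successors {f}; ◇(p → ¬q) there: f:F. ✗
b: successors {g}; ◇(p → ¬q) there: g:T. ✓
c: successors {g}; ◇(p → ¬q) there: g:T. ✓
d: successors {a, c, d, f, g}; ◇(p → ¬q) there: a:F, c:F, d:T, f:F, g:T. ✓
e: successors {a, b, g}; ◇(p → ¬q) there: a:F, b:F, g:T. ✓
f: no successors, so ◇◇(p → ¬q) fails. ✗
g: successors {b, e, g}; ◇(p → ¬q) there: b:F, e:F, g:T. ✓
Satisfying worlds: {b, c, d, e, g}.
So ◇◇(p → ¬q) fails at the other 2 worlds.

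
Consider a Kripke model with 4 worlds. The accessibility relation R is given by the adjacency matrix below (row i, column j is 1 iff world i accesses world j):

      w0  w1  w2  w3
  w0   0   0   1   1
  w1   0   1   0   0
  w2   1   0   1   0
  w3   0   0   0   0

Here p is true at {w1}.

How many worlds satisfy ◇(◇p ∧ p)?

w0: successors {w2, w3}; ◇p ∧ p there: w2:F, w3:F. ✗
w1: successors {w1}; ◇p ∧ p there: w1:T. ✓
w2: successors {w0, w2}; ◇p ∧ p there: w0:F, w2:F. ✗
w3: no successors, so ◇(◇p ∧ p) fails. ✗
Satisfying worlds: {w1}.

1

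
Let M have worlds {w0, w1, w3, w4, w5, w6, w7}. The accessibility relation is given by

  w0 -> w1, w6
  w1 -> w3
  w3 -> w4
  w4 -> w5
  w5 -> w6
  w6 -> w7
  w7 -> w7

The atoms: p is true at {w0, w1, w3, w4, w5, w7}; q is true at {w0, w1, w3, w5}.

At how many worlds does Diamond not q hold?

w0: successors {w1, w6}; not q there: w1:F, w6:T. ✓
w1: successors {w3}; not q there: w3:F. ✗
w3: successors {w4}; not q there: w4:T. ✓
w4: successors {w5}; not q there: w5:F. ✗
w5: successors {w6}; not q there: w6:T. ✓
w6: successors {w7}; not q there: w7:T. ✓
w7: successors {w7}; not q there: w7:T. ✓
Satisfying worlds: {w0, w3, w5, w6, w7}.

5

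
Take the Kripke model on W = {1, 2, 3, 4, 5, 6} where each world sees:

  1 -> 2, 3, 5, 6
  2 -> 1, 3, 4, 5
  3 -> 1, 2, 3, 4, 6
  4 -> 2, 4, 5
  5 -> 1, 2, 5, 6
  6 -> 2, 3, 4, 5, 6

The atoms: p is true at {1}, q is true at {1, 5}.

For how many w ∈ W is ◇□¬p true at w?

1: successors {2, 3, 5, 6}; □¬p there: 2:F, 3:F, 5:F, 6:T. ✓
2: successors {1, 3, 4, 5}; □¬p there: 1:T, 3:F, 4:T, 5:F. ✓
3: successors {1, 2, 3, 4, 6}; □¬p there: 1:T, 2:F, 3:F, 4:T, 6:T. ✓
4: successors {2, 4, 5}; □¬p there: 2:F, 4:T, 5:F. ✓
5: successors {1, 2, 5, 6}; □¬p there: 1:T, 2:F, 5:F, 6:T. ✓
6: successors {2, 3, 4, 5, 6}; □¬p there: 2:F, 3:F, 4:T, 5:F, 6:T. ✓
Satisfying worlds: {1, 2, 3, 4, 5, 6}.

6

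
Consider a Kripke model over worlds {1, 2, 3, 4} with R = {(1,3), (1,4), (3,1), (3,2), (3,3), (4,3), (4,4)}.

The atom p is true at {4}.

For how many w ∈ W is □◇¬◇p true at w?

1: successors {3, 4}; ◇¬◇p there: 3:T, 4:T. ✓
2: no successors, so □◇¬◇p holds vacuously. ✓
3: successors {1, 2, 3}; ◇¬◇p there: 1:T, 2:F, 3:T. ✗
4: successors {3, 4}; ◇¬◇p there: 3:T, 4:T. ✓
Satisfying worlds: {1, 2, 4}.

3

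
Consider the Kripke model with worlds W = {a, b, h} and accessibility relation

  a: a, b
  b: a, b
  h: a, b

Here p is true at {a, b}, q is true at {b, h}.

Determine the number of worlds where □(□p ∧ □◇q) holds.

3

a: successors {a, b}; □p ∧ □◇q there: a:T, b:T. ✓
b: successors {a, b}; □p ∧ □◇q there: a:T, b:T. ✓
h: successors {a, b}; □p ∧ □◇q there: a:T, b:T. ✓
Satisfying worlds: {a, b, h}.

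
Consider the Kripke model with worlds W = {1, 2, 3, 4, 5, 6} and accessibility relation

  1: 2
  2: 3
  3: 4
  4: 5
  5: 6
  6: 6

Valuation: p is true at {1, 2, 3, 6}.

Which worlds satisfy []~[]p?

{2, 3}

1: successors {2}; ~[]p there: 2:F. ✗
2: successors {3}; ~[]p there: 3:T. ✓
3: successors {4}; ~[]p there: 4:T. ✓
4: successors {5}; ~[]p there: 5:F. ✗
5: successors {6}; ~[]p there: 6:F. ✗
6: successors {6}; ~[]p there: 6:F. ✗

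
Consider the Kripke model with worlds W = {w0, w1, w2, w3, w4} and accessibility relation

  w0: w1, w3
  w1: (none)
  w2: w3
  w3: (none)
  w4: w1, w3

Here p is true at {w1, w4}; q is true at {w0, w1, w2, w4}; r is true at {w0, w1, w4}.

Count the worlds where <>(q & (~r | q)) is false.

3

w0: successors {w1, w3}; q & (~r | q) there: w1:T, w3:F. ✓
w1: no successors, so <>(q & (~r | q)) fails. ✗
w2: successors {w3}; q & (~r | q) there: w3:F. ✗
w3: no successors, so <>(q & (~r | q)) fails. ✗
w4: successors {w1, w3}; q & (~r | q) there: w1:T, w3:F. ✓
Satisfying worlds: {w0, w4}.
So <>(q & (~r | q)) fails at the other 3 worlds.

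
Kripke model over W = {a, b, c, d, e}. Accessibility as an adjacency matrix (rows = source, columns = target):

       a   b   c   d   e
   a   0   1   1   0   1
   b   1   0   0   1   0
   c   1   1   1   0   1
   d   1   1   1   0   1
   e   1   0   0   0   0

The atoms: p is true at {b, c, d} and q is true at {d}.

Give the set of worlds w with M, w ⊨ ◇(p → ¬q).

a: successors {b, c, e}; p → ¬q there: b:T, c:T, e:T. ✓
b: successors {a, d}; p → ¬q there: a:T, d:F. ✓
c: successors {a, b, c, e}; p → ¬q there: a:T, b:T, c:T, e:T. ✓
d: successors {a, b, c, e}; p → ¬q there: a:T, b:T, c:T, e:T. ✓
e: successors {a}; p → ¬q there: a:T. ✓

{a, b, c, d, e}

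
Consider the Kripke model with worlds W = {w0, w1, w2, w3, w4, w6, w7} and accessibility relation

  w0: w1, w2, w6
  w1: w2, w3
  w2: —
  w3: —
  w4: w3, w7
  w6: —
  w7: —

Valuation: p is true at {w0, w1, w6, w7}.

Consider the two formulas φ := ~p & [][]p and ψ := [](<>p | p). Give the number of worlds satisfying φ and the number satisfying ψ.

For ~p & [][]p:
w0: ~p is F, [][]p is F. ✗
w1: ~p is F, [][]p is T. ✗
w2: ~p is T, [][]p is T. ✓
w3: ~p is T, [][]p is T. ✓
w4: ~p is T, [][]p is T. ✓
w6: ~p is F, [][]p is T. ✗
w7: ~p is F, [][]p is T. ✗
— 3 worlds.
For [](<>p | p):
w0: successors {w1, w2, w6}; <>p | p there: w1:T, w2:F, w6:T. ✗
w1: successors {w2, w3}; <>p | p there: w2:F, w3:F. ✗
w2: no successors, so [](<>p | p) holds vacuously. ✓
w3: no successors, so [](<>p | p) holds vacuously. ✓
w4: successors {w3, w7}; <>p | p there: w3:F, w7:T. ✗
w6: no successors, so [](<>p | p) holds vacuously. ✓
w7: no successors, so [](<>p | p) holds vacuously. ✓
— 4 worlds.

3 and 4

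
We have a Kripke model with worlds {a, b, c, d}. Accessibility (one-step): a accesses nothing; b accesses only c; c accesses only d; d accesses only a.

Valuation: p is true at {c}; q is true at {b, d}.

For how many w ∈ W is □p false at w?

2

a: no successors, so □p holds vacuously. ✓
b: successors {c}; p there: c:T. ✓
c: successors {d}; p there: d:F. ✗
d: successors {a}; p there: a:F. ✗
Satisfying worlds: {a, b}.
So □p fails at the other 2 worlds.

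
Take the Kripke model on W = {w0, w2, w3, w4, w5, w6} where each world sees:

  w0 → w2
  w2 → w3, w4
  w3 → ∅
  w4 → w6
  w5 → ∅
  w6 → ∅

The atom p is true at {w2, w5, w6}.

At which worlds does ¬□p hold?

w0: □p is T. ✗
w2: □p is F. ✓
w3: □p is T. ✗
w4: □p is T. ✗
w5: □p is T. ✗
w6: □p is T. ✗

{w2}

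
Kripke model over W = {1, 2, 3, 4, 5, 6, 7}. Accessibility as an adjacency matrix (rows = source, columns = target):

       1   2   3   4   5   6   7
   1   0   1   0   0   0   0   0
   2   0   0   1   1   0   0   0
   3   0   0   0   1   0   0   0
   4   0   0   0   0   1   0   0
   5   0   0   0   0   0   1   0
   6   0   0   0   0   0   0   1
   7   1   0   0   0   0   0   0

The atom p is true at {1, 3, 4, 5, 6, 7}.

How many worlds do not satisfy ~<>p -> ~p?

1

1: ~<>p is T, ~p is F. ✗
2: ~<>p is F, ~p is T. ✓
3: ~<>p is F, ~p is F. ✓
4: ~<>p is F, ~p is F. ✓
5: ~<>p is F, ~p is F. ✓
6: ~<>p is F, ~p is F. ✓
7: ~<>p is F, ~p is F. ✓
Satisfying worlds: {2, 3, 4, 5, 6, 7}.
So ~<>p -> ~p fails at the other 1 world.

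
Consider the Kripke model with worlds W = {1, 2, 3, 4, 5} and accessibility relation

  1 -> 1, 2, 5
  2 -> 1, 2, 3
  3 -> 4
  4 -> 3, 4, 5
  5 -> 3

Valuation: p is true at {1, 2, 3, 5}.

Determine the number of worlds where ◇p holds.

4

1: successors {1, 2, 5}; p there: 1:T, 2:T, 5:T. ✓
2: successors {1, 2, 3}; p there: 1:T, 2:T, 3:T. ✓
3: successors {4}; p there: 4:F. ✗
4: successors {3, 4, 5}; p there: 3:T, 4:F, 5:T. ✓
5: successors {3}; p there: 3:T. ✓
Satisfying worlds: {1, 2, 4, 5}.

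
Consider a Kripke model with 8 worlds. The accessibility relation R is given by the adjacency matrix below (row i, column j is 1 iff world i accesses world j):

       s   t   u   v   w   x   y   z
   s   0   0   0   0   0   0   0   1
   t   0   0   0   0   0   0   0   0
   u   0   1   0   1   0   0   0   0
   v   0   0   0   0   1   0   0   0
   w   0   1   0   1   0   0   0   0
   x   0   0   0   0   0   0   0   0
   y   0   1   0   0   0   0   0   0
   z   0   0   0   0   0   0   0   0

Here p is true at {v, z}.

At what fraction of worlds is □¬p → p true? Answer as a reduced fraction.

5/8

s: □¬p is F, p is F. ✓
t: □¬p is T, p is F. ✗
u: □¬p is F, p is F. ✓
v: □¬p is T, p is T. ✓
w: □¬p is F, p is F. ✓
x: □¬p is T, p is F. ✗
y: □¬p is T, p is F. ✗
z: □¬p is T, p is T. ✓
That's 5 of 8 worlds, so 5/8.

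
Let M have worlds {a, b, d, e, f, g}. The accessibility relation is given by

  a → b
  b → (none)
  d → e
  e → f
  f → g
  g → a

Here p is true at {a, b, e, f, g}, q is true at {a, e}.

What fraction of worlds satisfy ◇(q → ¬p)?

1/2

a: successors {b}; q → ¬p there: b:T. ✓
b: no successors, so ◇(q → ¬p) fails. ✗
d: successors {e}; q → ¬p there: e:F. ✗
e: successors {f}; q → ¬p there: f:T. ✓
f: successors {g}; q → ¬p there: g:T. ✓
g: successors {a}; q → ¬p there: a:F. ✗
That's 3 of 6 worlds, so 3/6 = 1/2.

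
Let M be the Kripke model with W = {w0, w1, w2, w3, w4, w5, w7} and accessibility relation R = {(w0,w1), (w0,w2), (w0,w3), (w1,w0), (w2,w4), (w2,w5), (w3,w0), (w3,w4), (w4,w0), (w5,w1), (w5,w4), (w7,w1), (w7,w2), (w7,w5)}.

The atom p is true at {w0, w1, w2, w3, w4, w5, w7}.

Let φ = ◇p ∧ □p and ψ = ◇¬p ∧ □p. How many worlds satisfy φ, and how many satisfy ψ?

7 and 0

For ◇p ∧ □p:
w0: ◇p is T, □p is T. ✓
w1: ◇p is T, □p is T. ✓
w2: ◇p is T, □p is T. ✓
w3: ◇p is T, □p is T. ✓
w4: ◇p is T, □p is T. ✓
w5: ◇p is T, □p is T. ✓
w7: ◇p is T, □p is T. ✓
— 7 worlds.
For ◇¬p ∧ □p:
w0: ◇¬p is F, □p is T. ✗
w1: ◇¬p is F, □p is T. ✗
w2: ◇¬p is F, □p is T. ✗
w3: ◇¬p is F, □p is T. ✗
w4: ◇¬p is F, □p is T. ✗
w5: ◇¬p is F, □p is T. ✗
w7: ◇¬p is F, □p is T. ✗
— 0 worlds.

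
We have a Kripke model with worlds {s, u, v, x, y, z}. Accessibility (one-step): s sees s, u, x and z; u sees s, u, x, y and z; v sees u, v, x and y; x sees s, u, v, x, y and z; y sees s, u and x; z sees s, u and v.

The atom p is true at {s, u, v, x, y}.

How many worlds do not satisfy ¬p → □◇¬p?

s: ¬p is F, □◇¬p is F. ✓
u: ¬p is F, □◇¬p is F. ✓
v: ¬p is F, □◇¬p is F. ✓
x: ¬p is F, □◇¬p is F. ✓
y: ¬p is F, □◇¬p is T. ✓
z: ¬p is T, □◇¬p is F. ✗
Satisfying worlds: {s, u, v, x, y}.
So ¬p → □◇¬p fails at the other 1 world.

1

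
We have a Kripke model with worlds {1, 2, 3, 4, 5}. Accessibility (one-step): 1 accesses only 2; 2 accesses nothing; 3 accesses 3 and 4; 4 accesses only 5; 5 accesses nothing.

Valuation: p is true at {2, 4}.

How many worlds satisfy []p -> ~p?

4

1: []p is T, ~p is T. ✓
2: []p is T, ~p is F. ✗
3: []p is F, ~p is T. ✓
4: []p is F, ~p is F. ✓
5: []p is T, ~p is T. ✓
Satisfying worlds: {1, 3, 4, 5}.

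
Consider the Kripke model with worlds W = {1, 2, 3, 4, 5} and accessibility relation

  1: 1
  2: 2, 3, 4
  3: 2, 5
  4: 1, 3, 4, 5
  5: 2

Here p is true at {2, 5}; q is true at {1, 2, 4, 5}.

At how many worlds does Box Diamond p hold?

1: successors {1}; Diamond p there: 1:F. ✗
2: successors {2, 3, 4}; Diamond p there: 2:T, 3:T, 4:T. ✓
3: successors {2, 5}; Diamond p there: 2:T, 5:T. ✓
4: successors {1, 3, 4, 5}; Diamond p there: 1:F, 3:T, 4:T, 5:T. ✗
5: successors {2}; Diamond p there: 2:T. ✓
Satisfying worlds: {2, 3, 5}.

3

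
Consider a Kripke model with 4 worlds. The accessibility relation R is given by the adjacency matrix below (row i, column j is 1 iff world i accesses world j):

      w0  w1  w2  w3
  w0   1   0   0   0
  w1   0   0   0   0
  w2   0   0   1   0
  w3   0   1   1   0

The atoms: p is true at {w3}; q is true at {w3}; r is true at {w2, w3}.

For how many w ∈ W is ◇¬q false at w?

w0: successors {w0}; ¬q there: w0:T. ✓
w1: no successors, so ◇¬q fails. ✗
w2: successors {w2}; ¬q there: w2:T. ✓
w3: successors {w1, w2}; ¬q there: w1:T, w2:T. ✓
Satisfying worlds: {w0, w2, w3}.
So ◇¬q fails at the other 1 world.

1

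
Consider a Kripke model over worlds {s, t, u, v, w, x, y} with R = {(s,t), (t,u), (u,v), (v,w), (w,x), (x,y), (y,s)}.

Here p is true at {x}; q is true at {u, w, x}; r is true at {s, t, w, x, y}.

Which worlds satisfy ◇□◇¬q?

{s, v, w, x}

s: successors {t}; □◇¬q there: t:T. ✓
t: successors {u}; □◇¬q there: u:F. ✗
u: successors {v}; □◇¬q there: v:F. ✗
v: successors {w}; □◇¬q there: w:T. ✓
w: successors {x}; □◇¬q there: x:T. ✓
x: successors {y}; □◇¬q there: y:T. ✓
y: successors {s}; □◇¬q there: s:F. ✗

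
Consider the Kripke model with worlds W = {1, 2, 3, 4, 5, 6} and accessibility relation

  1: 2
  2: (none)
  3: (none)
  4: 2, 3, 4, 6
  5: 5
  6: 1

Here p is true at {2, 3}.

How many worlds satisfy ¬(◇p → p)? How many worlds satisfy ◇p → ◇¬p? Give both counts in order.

2 and 5

For ¬(◇p → p):
1: ◇p → p is F. ✓
2: ◇p → p is T. ✗
3: ◇p → p is T. ✗
4: ◇p → p is F. ✓
5: ◇p → p is T. ✗
6: ◇p → p is T. ✗
— 2 worlds.
For ◇p → ◇¬p:
1: ◇p is T, ◇¬p is F. ✗
2: ◇p is F, ◇¬p is F. ✓
3: ◇p is F, ◇¬p is F. ✓
4: ◇p is T, ◇¬p is T. ✓
5: ◇p is F, ◇¬p is T. ✓
6: ◇p is F, ◇¬p is T. ✓
— 5 worlds.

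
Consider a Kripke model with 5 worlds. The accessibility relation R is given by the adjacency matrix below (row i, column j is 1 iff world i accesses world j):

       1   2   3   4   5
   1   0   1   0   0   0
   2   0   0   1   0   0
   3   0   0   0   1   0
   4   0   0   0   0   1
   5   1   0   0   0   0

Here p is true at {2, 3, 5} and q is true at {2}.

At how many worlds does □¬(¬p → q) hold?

2

1: successors {2}; ¬(¬p → q) there: 2:F. ✗
2: successors {3}; ¬(¬p → q) there: 3:F. ✗
3: successors {4}; ¬(¬p → q) there: 4:T. ✓
4: successors {5}; ¬(¬p → q) there: 5:F. ✗
5: successors {1}; ¬(¬p → q) there: 1:T. ✓
Satisfying worlds: {3, 5}.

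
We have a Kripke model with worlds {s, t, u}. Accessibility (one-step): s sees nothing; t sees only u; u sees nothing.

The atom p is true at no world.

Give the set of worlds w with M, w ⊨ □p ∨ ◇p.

{s, u}

s: □p is T, ◇p is F. ✓
t: □p is F, ◇p is F. ✗
u: □p is T, ◇p is F. ✓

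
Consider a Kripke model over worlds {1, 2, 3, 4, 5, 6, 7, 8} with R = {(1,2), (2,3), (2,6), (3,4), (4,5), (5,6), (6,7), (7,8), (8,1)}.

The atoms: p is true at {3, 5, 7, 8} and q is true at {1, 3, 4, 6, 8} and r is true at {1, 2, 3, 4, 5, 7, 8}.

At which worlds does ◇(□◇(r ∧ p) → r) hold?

{1, 2, 3, 4, 6, 7, 8}

1: successors {2}; □◇(r ∧ p) → r there: 2:T. ✓
2: successors {3, 6}; □◇(r ∧ p) → r there: 3:T, 6:F. ✓
3: successors {4}; □◇(r ∧ p) → r there: 4:T. ✓
4: successors {5}; □◇(r ∧ p) → r there: 5:T. ✓
5: successors {6}; □◇(r ∧ p) → r there: 6:F. ✗
6: successors {7}; □◇(r ∧ p) → r there: 7:T. ✓
7: successors {8}; □◇(r ∧ p) → r there: 8:T. ✓
8: successors {1}; □◇(r ∧ p) → r there: 1:T. ✓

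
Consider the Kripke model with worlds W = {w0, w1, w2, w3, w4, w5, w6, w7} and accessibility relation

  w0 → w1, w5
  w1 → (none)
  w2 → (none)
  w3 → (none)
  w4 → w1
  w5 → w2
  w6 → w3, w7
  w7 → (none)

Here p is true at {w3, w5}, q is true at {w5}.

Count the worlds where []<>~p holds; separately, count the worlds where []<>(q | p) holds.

For []<>~p:
w0: successors {w1, w5}; <>~p there: w1:F, w5:T. ✗
w1: no successors, so []<>~p holds vacuously. ✓
w2: no successors, so []<>~p holds vacuously. ✓
w3: no successors, so []<>~p holds vacuously. ✓
w4: successors {w1}; <>~p there: w1:F. ✗
w5: successors {w2}; <>~p there: w2:F. ✗
w6: successors {w3, w7}; <>~p there: w3:F, w7:F. ✗
w7: no successors, so []<>~p holds vacuously. ✓
— 4 worlds.
For []<>(q | p):
w0: successors {w1, w5}; <>(q | p) there: w1:F, w5:F. ✗
w1: no successors, so []<>(q | p) holds vacuously. ✓
w2: no successors, so []<>(q | p) holds vacuously. ✓
w3: no successors, so []<>(q | p) holds vacuously. ✓
w4: successors {w1}; <>(q | p) there: w1:F. ✗
w5: successors {w2}; <>(q | p) there: w2:F. ✗
w6: successors {w3, w7}; <>(q | p) there: w3:F, w7:F. ✗
w7: no successors, so []<>(q | p) holds vacuously. ✓
— 4 worlds.

4 and 4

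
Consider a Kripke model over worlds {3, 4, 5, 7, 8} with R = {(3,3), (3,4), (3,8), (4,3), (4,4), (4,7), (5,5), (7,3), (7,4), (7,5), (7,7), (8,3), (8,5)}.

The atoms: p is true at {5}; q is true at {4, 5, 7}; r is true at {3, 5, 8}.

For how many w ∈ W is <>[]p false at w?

2

3: successors {3, 4, 8}; []p there: 3:F, 4:F, 8:F. ✗
4: successors {3, 4, 7}; []p there: 3:F, 4:F, 7:F. ✗
5: successors {5}; []p there: 5:T. ✓
7: successors {3, 4, 5, 7}; []p there: 3:F, 4:F, 5:T, 7:F. ✓
8: successors {3, 5}; []p there: 3:F, 5:T. ✓
Satisfying worlds: {5, 7, 8}.
So <>[]p fails at the other 2 worlds.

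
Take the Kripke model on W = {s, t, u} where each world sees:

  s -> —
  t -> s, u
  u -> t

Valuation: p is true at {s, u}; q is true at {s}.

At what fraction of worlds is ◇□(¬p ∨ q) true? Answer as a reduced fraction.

s: no successors, so ◇□(¬p ∨ q) fails. ✗
t: successors {s, u}; □(¬p ∨ q) there: s:T, u:T. ✓
u: successors {t}; □(¬p ∨ q) there: t:F. ✗
That's 1 of 3 worlds, so 1/3.

1/3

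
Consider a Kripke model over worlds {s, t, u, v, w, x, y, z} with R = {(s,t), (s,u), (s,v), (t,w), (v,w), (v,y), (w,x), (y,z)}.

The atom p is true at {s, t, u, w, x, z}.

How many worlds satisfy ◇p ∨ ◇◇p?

5

s: ◇p is T, ◇◇p is T. ✓
t: ◇p is T, ◇◇p is T. ✓
u: ◇p is F, ◇◇p is F. ✗
v: ◇p is T, ◇◇p is T. ✓
w: ◇p is T, ◇◇p is F. ✓
x: ◇p is F, ◇◇p is F. ✗
y: ◇p is T, ◇◇p is F. ✓
z: ◇p is F, ◇◇p is F. ✗
Satisfying worlds: {s, t, v, w, y}.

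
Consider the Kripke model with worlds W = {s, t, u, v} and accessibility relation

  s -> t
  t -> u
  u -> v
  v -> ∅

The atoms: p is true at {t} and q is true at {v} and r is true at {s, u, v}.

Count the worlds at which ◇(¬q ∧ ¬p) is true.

1

s: successors {t}; ¬q ∧ ¬p there: t:F. ✗
t: successors {u}; ¬q ∧ ¬p there: u:T. ✓
u: successors {v}; ¬q ∧ ¬p there: v:F. ✗
v: no successors, so ◇(¬q ∧ ¬p) fails. ✗
Satisfying worlds: {t}.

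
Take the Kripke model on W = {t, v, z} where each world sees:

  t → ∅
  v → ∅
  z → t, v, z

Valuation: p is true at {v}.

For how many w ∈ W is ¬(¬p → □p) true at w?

1

t: ¬p → □p is T. ✗
v: ¬p → □p is T. ✗
z: ¬p → □p is F. ✓
Satisfying worlds: {z}.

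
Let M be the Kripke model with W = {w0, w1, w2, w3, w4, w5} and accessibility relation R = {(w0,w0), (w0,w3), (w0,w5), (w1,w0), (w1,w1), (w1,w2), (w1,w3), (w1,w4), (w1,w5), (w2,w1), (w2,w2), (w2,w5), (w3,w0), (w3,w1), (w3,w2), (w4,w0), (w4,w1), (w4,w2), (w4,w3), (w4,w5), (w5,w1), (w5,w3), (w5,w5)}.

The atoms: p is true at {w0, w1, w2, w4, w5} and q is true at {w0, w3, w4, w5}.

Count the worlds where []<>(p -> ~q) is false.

0

w0: successors {w0, w3, w5}; <>(p -> ~q) there: w0:T, w3:T, w5:T. ✓
w1: successors {w0, w1, w2, w3, w4, w5}; <>(p -> ~q) there: w0:T, w1:T, w2:T, w3:T, w4:T, w5:T. ✓
w2: successors {w1, w2, w5}; <>(p -> ~q) there: w1:T, w2:T, w5:T. ✓
w3: successors {w0, w1, w2}; <>(p -> ~q) there: w0:T, w1:T, w2:T. ✓
w4: successors {w0, w1, w2, w3, w5}; <>(p -> ~q) there: w0:T, w1:T, w2:T, w3:T, w5:T. ✓
w5: successors {w1, w3, w5}; <>(p -> ~q) there: w1:T, w3:T, w5:T. ✓
Satisfying worlds: {w0, w1, w2, w3, w4, w5}.
So []<>(p -> ~q) fails at the other 0 worlds.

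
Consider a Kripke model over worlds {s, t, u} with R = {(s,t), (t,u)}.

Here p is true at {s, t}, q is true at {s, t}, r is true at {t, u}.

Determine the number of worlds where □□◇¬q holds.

2

s: successors {t}; □◇¬q there: t:F. ✗
t: successors {u}; □◇¬q there: u:T. ✓
u: no successors, so □□◇¬q holds vacuously. ✓
Satisfying worlds: {t, u}.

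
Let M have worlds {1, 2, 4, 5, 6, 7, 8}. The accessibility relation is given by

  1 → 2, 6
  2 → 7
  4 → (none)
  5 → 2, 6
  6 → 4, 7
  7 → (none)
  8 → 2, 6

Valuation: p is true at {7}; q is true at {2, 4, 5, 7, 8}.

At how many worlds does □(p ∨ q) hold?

4

1: successors {2, 6}; p ∨ q there: 2:T, 6:F. ✗
2: successors {7}; p ∨ q there: 7:T. ✓
4: no successors, so □(p ∨ q) holds vacuously. ✓
5: successors {2, 6}; p ∨ q there: 2:T, 6:F. ✗
6: successors {4, 7}; p ∨ q there: 4:T, 7:T. ✓
7: no successors, so □(p ∨ q) holds vacuously. ✓
8: successors {2, 6}; p ∨ q there: 2:T, 6:F. ✗
Satisfying worlds: {2, 4, 6, 7}.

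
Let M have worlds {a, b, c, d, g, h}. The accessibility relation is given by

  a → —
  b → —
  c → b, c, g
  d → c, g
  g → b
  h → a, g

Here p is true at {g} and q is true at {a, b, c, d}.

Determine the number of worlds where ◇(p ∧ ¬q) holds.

a: no successors, so ◇(p ∧ ¬q) fails. ✗
b: no successors, so ◇(p ∧ ¬q) fails. ✗
c: successors {b, c, g}; p ∧ ¬q there: b:F, c:F, g:T. ✓
d: successors {c, g}; p ∧ ¬q there: c:F, g:T. ✓
g: successors {b}; p ∧ ¬q there: b:F. ✗
h: successors {a, g}; p ∧ ¬q there: a:F, g:T. ✓
Satisfying worlds: {c, d, h}.

3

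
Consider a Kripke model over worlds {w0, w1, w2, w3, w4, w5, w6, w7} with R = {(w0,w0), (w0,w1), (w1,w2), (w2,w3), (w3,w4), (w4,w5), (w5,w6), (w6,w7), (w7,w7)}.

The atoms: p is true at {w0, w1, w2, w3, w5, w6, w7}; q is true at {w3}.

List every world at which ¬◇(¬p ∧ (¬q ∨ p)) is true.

{w0, w1, w2, w4, w5, w6, w7}

w0: ◇(¬p ∧ (¬q ∨ p)) is F. ✓
w1: ◇(¬p ∧ (¬q ∨ p)) is F. ✓
w2: ◇(¬p ∧ (¬q ∨ p)) is F. ✓
w3: ◇(¬p ∧ (¬q ∨ p)) is T. ✗
w4: ◇(¬p ∧ (¬q ∨ p)) is F. ✓
w5: ◇(¬p ∧ (¬q ∨ p)) is F. ✓
w6: ◇(¬p ∧ (¬q ∨ p)) is F. ✓
w7: ◇(¬p ∧ (¬q ∨ p)) is F. ✓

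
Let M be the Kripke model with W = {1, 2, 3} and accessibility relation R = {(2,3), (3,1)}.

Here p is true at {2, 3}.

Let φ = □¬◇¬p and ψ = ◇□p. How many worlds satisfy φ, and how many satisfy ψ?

For □¬◇¬p:
1: no successors, so □¬◇¬p holds vacuously. ✓
2: successors {3}; ¬◇¬p there: 3:F. ✗
3: successors {1}; ¬◇¬p there: 1:T. ✓
— 2 worlds.
For ◇□p:
1: no successors, so ◇□p fails. ✗
2: successors {3}; □p there: 3:F. ✗
3: successors {1}; □p there: 1:T. ✓
— 1 world.

2 and 1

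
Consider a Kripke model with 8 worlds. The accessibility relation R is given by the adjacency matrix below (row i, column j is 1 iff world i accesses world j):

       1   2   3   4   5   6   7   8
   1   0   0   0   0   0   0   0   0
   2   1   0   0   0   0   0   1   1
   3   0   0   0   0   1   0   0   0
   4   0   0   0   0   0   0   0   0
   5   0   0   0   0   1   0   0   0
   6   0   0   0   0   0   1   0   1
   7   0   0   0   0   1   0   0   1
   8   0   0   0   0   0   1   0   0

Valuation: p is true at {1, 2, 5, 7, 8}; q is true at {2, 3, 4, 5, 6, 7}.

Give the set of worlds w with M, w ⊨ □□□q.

{1, 3, 4, 5}

1: no successors, so □□□q holds vacuously. ✓
2: successors {1, 7, 8}; □□q there: 1:T, 7:T, 8:F. ✗
3: successors {5}; □□q there: 5:T. ✓
4: no successors, so □□□q holds vacuously. ✓
5: successors {5}; □□q there: 5:T. ✓
6: successors {6, 8}; □□q there: 6:F, 8:F. ✗
7: successors {5, 8}; □□q there: 5:T, 8:F. ✗
8: successors {6}; □□q there: 6:F. ✗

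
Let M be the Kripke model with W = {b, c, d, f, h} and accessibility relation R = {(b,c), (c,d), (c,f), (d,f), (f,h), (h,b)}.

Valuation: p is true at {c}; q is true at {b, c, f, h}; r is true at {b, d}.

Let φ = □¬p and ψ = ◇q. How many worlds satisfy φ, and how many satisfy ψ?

For □¬p:
b: successors {c}; ¬p there: c:F. ✗
c: successors {d, f}; ¬p there: d:T, f:T. ✓
d: successors {f}; ¬p there: f:T. ✓
f: successors {h}; ¬p there: h:T. ✓
h: successors {b}; ¬p there: b:T. ✓
— 4 worlds.
For ◇q:
b: successors {c}; q there: c:T. ✓
c: successors {d, f}; q there: d:F, f:T. ✓
d: successors {f}; q there: f:T. ✓
f: successors {h}; q there: h:T. ✓
h: successors {b}; q there: b:T. ✓
— 5 worlds.

4 and 5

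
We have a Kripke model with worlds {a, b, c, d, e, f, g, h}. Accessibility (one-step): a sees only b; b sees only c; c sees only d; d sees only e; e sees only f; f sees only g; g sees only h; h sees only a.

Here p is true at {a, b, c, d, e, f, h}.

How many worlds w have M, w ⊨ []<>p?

a: successors {b}; <>p there: b:T. ✓
b: successors {c}; <>p there: c:T. ✓
c: successors {d}; <>p there: d:T. ✓
d: successors {e}; <>p there: e:T. ✓
e: successors {f}; <>p there: f:F. ✗
f: successors {g}; <>p there: g:T. ✓
g: successors {h}; <>p there: h:T. ✓
h: successors {a}; <>p there: a:T. ✓
Satisfying worlds: {a, b, c, d, f, g, h}.

7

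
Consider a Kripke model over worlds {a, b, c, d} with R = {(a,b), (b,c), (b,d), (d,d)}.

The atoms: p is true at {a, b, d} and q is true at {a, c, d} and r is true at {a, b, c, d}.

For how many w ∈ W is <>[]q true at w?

a: successors {b}; []q there: b:T. ✓
b: successors {c, d}; []q there: c:T, d:T. ✓
c: no successors, so <>[]q fails. ✗
d: successors {d}; []q there: d:T. ✓
Satisfying worlds: {a, b, d}.

3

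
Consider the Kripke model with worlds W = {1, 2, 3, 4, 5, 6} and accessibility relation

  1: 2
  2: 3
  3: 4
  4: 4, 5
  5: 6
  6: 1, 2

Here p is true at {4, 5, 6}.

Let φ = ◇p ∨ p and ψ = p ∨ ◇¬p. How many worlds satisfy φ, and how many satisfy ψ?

For ◇p ∨ p:
1: ◇p is F, p is F. ✗
2: ◇p is F, p is F. ✗
3: ◇p is T, p is F. ✓
4: ◇p is T, p is T. ✓
5: ◇p is T, p is T. ✓
6: ◇p is F, p is T. ✓
— 4 worlds.
For p ∨ ◇¬p:
1: p is F, ◇¬p is T. ✓
2: p is F, ◇¬p is T. ✓
3: p is F, ◇¬p is F. ✗
4: p is T, ◇¬p is F. ✓
5: p is T, ◇¬p is F. ✓
6: p is T, ◇¬p is T. ✓
— 5 worlds.

4 and 5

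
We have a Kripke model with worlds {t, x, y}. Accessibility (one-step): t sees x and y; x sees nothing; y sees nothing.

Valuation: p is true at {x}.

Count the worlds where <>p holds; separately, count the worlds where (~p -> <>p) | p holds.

1 and 2

For <>p:
t: successors {x, y}; p there: x:T, y:F. ✓
x: no successors, so <>p fails. ✗
y: no successors, so <>p fails. ✗
— 1 world.
For (~p -> <>p) | p:
t: ~p -> <>p is T, p is F. ✓
x: ~p -> <>p is T, p is T. ✓
y: ~p -> <>p is F, p is F. ✗
— 2 worlds.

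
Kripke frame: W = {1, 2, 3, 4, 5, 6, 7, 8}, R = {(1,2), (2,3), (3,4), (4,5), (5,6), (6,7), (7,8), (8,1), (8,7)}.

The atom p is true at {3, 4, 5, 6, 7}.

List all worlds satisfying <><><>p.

{1, 2, 3, 4, 6, 8}

1: successors {2}; <><>p there: 2:T. ✓
2: successors {3}; <><>p there: 3:T. ✓
3: successors {4}; <><>p there: 4:T. ✓
4: successors {5}; <><>p there: 5:T. ✓
5: successors {6}; <><>p there: 6:F. ✗
6: successors {7}; <><>p there: 7:T. ✓
7: successors {8}; <><>p there: 8:F. ✗
8: successors {1, 7}; <><>p there: 1:T, 7:T. ✓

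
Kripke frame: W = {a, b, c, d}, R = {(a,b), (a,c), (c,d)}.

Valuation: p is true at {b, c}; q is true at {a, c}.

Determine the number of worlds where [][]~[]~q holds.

3

a: successors {b, c}; []~[]~q there: b:T, c:F. ✗
b: no successors, so [][]~[]~q holds vacuously. ✓
c: successors {d}; []~[]~q there: d:T. ✓
d: no successors, so [][]~[]~q holds vacuously. ✓
Satisfying worlds: {b, c, d}.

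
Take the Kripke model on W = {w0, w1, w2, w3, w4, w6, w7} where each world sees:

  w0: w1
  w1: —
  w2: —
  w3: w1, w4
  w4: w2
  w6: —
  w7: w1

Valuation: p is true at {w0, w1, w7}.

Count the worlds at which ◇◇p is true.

0

w0: successors {w1}; ◇p there: w1:F. ✗
w1: no successors, so ◇◇p fails. ✗
w2: no successors, so ◇◇p fails. ✗
w3: successors {w1, w4}; ◇p there: w1:F, w4:F. ✗
w4: successors {w2}; ◇p there: w2:F. ✗
w6: no successors, so ◇◇p fails. ✗
w7: successors {w1}; ◇p there: w1:F. ✗
Satisfying worlds: ∅.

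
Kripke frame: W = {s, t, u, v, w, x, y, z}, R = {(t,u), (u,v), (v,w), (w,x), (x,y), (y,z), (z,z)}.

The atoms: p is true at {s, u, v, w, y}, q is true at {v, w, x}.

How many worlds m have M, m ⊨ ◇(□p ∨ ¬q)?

s: no successors, so ◇(□p ∨ ¬q) fails. ✗
t: successors {u}; □p ∨ ¬q there: u:T. ✓
u: successors {v}; □p ∨ ¬q there: v:T. ✓
v: successors {w}; □p ∨ ¬q there: w:F. ✗
w: successors {x}; □p ∨ ¬q there: x:T. ✓
x: successors {y}; □p ∨ ¬q there: y:T. ✓
y: successors {z}; □p ∨ ¬q there: z:T. ✓
z: successors {z}; □p ∨ ¬q there: z:T. ✓
Satisfying worlds: {t, u, w, x, y, z}.

6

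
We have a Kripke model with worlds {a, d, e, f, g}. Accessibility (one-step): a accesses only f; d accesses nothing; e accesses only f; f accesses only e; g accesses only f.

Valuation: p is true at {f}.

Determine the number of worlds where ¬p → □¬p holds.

2

a: ¬p is T, □¬p is F. ✗
d: ¬p is T, □¬p is T. ✓
e: ¬p is T, □¬p is F. ✗
f: ¬p is F, □¬p is T. ✓
g: ¬p is T, □¬p is F. ✗
Satisfying worlds: {d, f}.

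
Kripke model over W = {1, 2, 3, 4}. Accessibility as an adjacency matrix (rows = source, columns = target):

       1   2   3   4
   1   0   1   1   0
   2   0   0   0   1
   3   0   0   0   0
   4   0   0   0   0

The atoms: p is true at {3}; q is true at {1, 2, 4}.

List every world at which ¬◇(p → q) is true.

1: ◇(p → q) is T. ✗
2: ◇(p → q) is T. ✗
3: ◇(p → q) is F. ✓
4: ◇(p → q) is F. ✓

{3, 4}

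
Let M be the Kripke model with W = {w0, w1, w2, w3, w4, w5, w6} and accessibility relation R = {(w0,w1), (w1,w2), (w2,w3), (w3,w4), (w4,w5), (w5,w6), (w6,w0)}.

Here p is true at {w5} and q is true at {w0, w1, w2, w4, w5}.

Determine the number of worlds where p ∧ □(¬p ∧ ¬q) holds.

1

w0: p is F, □(¬p ∧ ¬q) is F. ✗
w1: p is F, □(¬p ∧ ¬q) is F. ✗
w2: p is F, □(¬p ∧ ¬q) is T. ✗
w3: p is F, □(¬p ∧ ¬q) is F. ✗
w4: p is F, □(¬p ∧ ¬q) is F. ✗
w5: p is T, □(¬p ∧ ¬q) is T. ✓
w6: p is F, □(¬p ∧ ¬q) is F. ✗
Satisfying worlds: {w5}.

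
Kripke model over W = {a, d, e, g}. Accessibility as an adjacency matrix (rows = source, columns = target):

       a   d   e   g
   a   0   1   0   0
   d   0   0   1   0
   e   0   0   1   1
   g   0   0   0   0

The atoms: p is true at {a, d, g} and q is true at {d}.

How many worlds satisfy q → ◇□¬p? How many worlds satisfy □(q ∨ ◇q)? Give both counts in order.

3 and 2

For q → ◇□¬p:
a: q is F, ◇□¬p is T. ✓
d: q is T, ◇□¬p is F. ✗
e: q is F, ◇□¬p is T. ✓
g: q is F, ◇□¬p is F. ✓
— 3 worlds.
For □(q ∨ ◇q):
a: successors {d}; q ∨ ◇q there: d:T. ✓
d: successors {e}; q ∨ ◇q there: e:F. ✗
e: successors {e, g}; q ∨ ◇q there: e:F, g:F. ✗
g: no successors, so □(q ∨ ◇q) holds vacuously. ✓
— 2 worlds.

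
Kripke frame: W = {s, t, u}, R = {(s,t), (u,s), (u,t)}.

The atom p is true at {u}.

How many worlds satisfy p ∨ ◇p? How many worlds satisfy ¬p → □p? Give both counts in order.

1 and 2

For p ∨ ◇p:
s: p is F, ◇p is F. ✗
t: p is F, ◇p is F. ✗
u: p is T, ◇p is F. ✓
— 1 world.
For ¬p → □p:
s: ¬p is T, □p is F. ✗
t: ¬p is T, □p is T. ✓
u: ¬p is F, □p is F. ✓
— 2 worlds.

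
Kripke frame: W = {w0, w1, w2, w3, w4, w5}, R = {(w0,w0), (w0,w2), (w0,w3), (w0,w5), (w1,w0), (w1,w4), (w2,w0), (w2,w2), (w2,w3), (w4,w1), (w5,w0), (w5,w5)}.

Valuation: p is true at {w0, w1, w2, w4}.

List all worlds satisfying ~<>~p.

w0: <>~p is T. ✗
w1: <>~p is F. ✓
w2: <>~p is T. ✗
w3: <>~p is F. ✓
w4: <>~p is F. ✓
w5: <>~p is T. ✗

{w1, w3, w4}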